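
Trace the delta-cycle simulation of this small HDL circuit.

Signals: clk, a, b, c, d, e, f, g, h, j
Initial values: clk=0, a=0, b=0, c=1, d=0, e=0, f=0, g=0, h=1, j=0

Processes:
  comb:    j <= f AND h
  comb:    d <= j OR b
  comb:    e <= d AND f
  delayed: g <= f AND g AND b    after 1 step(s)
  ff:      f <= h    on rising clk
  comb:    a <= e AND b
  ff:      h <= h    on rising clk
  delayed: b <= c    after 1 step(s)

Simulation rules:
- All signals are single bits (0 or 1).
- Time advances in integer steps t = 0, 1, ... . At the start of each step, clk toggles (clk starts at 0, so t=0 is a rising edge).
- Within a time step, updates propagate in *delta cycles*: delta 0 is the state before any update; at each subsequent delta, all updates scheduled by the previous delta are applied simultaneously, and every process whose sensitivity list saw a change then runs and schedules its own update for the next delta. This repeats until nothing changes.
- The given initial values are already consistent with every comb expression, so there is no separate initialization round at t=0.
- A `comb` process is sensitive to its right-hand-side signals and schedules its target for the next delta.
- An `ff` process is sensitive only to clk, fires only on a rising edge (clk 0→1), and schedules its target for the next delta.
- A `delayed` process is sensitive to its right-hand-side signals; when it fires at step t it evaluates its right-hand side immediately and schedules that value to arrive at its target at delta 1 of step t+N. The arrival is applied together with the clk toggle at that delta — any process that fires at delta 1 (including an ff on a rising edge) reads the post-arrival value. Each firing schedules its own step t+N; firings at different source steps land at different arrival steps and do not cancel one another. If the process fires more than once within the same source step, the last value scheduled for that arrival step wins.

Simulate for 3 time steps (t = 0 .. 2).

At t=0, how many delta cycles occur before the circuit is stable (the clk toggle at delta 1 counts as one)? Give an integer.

5

[bits: c,g,f,e,d,b,clk,h,a,j]
t=0: Δ0=1000000100 Δ1=1000001100 Δ2=1010001100 Δ3=1010001101 Δ4=1010101101 Δ5=1011101101 | 5Δ
t=1: Δ0=1011101101 Δ1=1011100101 | 1Δ
t=2: Δ0=1011100101 Δ1=1011101101 | 1Δ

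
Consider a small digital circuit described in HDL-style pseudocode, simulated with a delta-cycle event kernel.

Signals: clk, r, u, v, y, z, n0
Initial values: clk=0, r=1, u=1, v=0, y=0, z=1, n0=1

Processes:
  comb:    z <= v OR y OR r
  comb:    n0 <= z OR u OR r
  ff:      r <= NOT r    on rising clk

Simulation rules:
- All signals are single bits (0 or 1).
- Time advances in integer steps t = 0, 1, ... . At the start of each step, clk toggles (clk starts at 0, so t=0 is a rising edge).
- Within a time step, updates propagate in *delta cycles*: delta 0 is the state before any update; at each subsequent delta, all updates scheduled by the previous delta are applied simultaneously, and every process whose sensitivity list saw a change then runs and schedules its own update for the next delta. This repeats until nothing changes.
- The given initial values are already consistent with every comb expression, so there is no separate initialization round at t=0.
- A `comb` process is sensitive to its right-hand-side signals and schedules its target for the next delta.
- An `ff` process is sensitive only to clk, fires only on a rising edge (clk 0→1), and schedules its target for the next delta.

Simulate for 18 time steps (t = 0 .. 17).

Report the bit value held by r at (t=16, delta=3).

t0.Δ0 n0=1 y=0 v=0 r=1 u=1 z=1 clk=0
t0.Δ1 n0=1 y=0 v=0 r=1 u=1 z=1 clk=1
t0.Δ2 n0=1 y=0 v=0 r=0 u=1 z=1 clk=1
t0.Δ3 n0=1 y=0 v=0 r=0 u=1 z=0 clk=1
t1.Δ0 n0=1 y=0 v=0 r=0 u=1 z=0 clk=1
t1.Δ1 n0=1 y=0 v=0 r=0 u=1 z=0 clk=0
t2.Δ0 n0=1 y=0 v=0 r=0 u=1 z=0 clk=0
t2.Δ1 n0=1 y=0 v=0 r=0 u=1 z=0 clk=1
t2.Δ2 n0=1 y=0 v=0 r=1 u=1 z=0 clk=1
t2.Δ3 n0=1 y=0 v=0 r=1 u=1 z=1 clk=1
t3.Δ0 n0=1 y=0 v=0 r=1 u=1 z=1 clk=1
t3.Δ1 n0=1 y=0 v=0 r=1 u=1 z=1 clk=0
t4.Δ0 n0=1 y=0 v=0 r=1 u=1 z=1 clk=0
t4.Δ1 n0=1 y=0 v=0 r=1 u=1 z=1 clk=1
t4.Δ2 n0=1 y=0 v=0 r=0 u=1 z=1 clk=1
t4.Δ3 n0=1 y=0 v=0 r=0 u=1 z=0 clk=1
t5.Δ0 n0=1 y=0 v=0 r=0 u=1 z=0 clk=1
t5.Δ1 n0=1 y=0 v=0 r=0 u=1 z=0 clk=0
t6.Δ0 n0=1 y=0 v=0 r=0 u=1 z=0 clk=0
t6.Δ1 n0=1 y=0 v=0 r=0 u=1 z=0 clk=1
t6.Δ2 n0=1 y=0 v=0 r=1 u=1 z=0 clk=1
t6.Δ3 n0=1 y=0 v=0 r=1 u=1 z=1 clk=1
t7.Δ0 n0=1 y=0 v=0 r=1 u=1 z=1 clk=1
t7.Δ1 n0=1 y=0 v=0 r=1 u=1 z=1 clk=0
t8.Δ0 n0=1 y=0 v=0 r=1 u=1 z=1 clk=0
t8.Δ1 n0=1 y=0 v=0 r=1 u=1 z=1 clk=1
t8.Δ2 n0=1 y=0 v=0 r=0 u=1 z=1 clk=1
t8.Δ3 n0=1 y=0 v=0 r=0 u=1 z=0 clk=1
t9.Δ0 n0=1 y=0 v=0 r=0 u=1 z=0 clk=1
t9.Δ1 n0=1 y=0 v=0 r=0 u=1 z=0 clk=0
t10.Δ0 n0=1 y=0 v=0 r=0 u=1 z=0 clk=0
t10.Δ1 n0=1 y=0 v=0 r=0 u=1 z=0 clk=1
t10.Δ2 n0=1 y=0 v=0 r=1 u=1 z=0 clk=1
t10.Δ3 n0=1 y=0 v=0 r=1 u=1 z=1 clk=1
t11.Δ0 n0=1 y=0 v=0 r=1 u=1 z=1 clk=1
t11.Δ1 n0=1 y=0 v=0 r=1 u=1 z=1 clk=0
t12.Δ0 n0=1 y=0 v=0 r=1 u=1 z=1 clk=0
t12.Δ1 n0=1 y=0 v=0 r=1 u=1 z=1 clk=1
t12.Δ2 n0=1 y=0 v=0 r=0 u=1 z=1 clk=1
t12.Δ3 n0=1 y=0 v=0 r=0 u=1 z=0 clk=1
t13.Δ0 n0=1 y=0 v=0 r=0 u=1 z=0 clk=1
t13.Δ1 n0=1 y=0 v=0 r=0 u=1 z=0 clk=0
t14.Δ0 n0=1 y=0 v=0 r=0 u=1 z=0 clk=0
t14.Δ1 n0=1 y=0 v=0 r=0 u=1 z=0 clk=1
t14.Δ2 n0=1 y=0 v=0 r=1 u=1 z=0 clk=1
t14.Δ3 n0=1 y=0 v=0 r=1 u=1 z=1 clk=1
t15.Δ0 n0=1 y=0 v=0 r=1 u=1 z=1 clk=1
t15.Δ1 n0=1 y=0 v=0 r=1 u=1 z=1 clk=0
t16.Δ0 n0=1 y=0 v=0 r=1 u=1 z=1 clk=0
t16.Δ1 n0=1 y=0 v=0 r=1 u=1 z=1 clk=1
t16.Δ2 n0=1 y=0 v=0 r=0 u=1 z=1 clk=1
t16.Δ3 n0=1 y=0 v=0 r=0 u=1 z=0 clk=1
t17.Δ0 n0=1 y=0 v=0 r=0 u=1 z=0 clk=1
t17.Δ1 n0=1 y=0 v=0 r=0 u=1 z=0 clk=0

0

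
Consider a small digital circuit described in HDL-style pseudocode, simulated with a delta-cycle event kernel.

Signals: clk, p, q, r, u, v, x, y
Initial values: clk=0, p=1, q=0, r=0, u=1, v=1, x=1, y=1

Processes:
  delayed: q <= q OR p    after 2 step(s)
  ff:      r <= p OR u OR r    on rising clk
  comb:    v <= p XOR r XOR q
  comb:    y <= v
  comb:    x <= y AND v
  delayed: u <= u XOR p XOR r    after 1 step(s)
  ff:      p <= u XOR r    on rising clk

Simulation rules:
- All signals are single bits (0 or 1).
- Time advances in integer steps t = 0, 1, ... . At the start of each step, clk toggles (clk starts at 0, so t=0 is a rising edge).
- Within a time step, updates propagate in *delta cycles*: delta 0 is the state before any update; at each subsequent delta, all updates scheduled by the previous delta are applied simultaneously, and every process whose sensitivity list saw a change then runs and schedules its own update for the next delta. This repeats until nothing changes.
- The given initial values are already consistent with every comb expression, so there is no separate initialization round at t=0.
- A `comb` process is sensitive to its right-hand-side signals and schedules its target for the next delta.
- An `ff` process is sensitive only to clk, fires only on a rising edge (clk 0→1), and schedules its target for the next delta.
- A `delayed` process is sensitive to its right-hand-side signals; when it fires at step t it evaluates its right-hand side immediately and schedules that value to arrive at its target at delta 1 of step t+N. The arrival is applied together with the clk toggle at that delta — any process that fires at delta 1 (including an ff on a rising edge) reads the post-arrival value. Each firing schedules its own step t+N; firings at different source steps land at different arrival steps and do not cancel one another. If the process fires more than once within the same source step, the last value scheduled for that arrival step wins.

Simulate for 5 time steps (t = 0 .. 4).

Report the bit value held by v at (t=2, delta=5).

1

[bits: r,y,p,v,u,x,clk,q]
t=0: Δ0=01111100 Δ1=01111110 Δ2=11111110 Δ3=11101110 Δ4=10101010 | 4Δ
t=1: Δ0=10101010 Δ1=10101000 | 1Δ
t=2: Δ0=10101000 Δ1=10101010 Δ2=10001010 Δ3=10011010 Δ4=11011010 Δ5=11011110 | 5Δ
t=3: Δ0=11011110 Δ1=11010100 | 1Δ
t=4: Δ0=11010100 Δ1=11011110 | 1Δ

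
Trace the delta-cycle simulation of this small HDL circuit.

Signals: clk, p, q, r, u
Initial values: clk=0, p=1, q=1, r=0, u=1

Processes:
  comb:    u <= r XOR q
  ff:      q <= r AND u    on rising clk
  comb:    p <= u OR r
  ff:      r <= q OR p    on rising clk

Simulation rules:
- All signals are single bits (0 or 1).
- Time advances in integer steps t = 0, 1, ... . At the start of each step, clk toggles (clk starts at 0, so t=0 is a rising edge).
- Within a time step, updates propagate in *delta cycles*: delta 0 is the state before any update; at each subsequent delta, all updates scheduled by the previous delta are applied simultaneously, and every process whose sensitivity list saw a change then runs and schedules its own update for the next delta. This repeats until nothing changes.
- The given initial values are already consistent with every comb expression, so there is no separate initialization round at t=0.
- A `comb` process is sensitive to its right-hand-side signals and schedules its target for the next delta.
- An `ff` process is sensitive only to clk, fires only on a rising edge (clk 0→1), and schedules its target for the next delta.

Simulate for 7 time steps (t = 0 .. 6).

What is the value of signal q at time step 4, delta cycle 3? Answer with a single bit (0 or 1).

0

[bits: p,clk,q,r,u]
t=0: Δ0=10101 Δ1=11101 Δ2=11011 | 2Δ
t=1: Δ0=11011 Δ1=10011 | 1Δ
t=2: Δ0=10011 Δ1=11011 Δ2=11111 Δ3=11110 | 3Δ
t=3: Δ0=11110 Δ1=10110 | 1Δ
t=4: Δ0=10110 Δ1=11110 Δ2=11010 Δ3=11011 | 3Δ
t=5: Δ0=11011 Δ1=10011 | 1Δ
t=6: Δ0=10011 Δ1=11011 Δ2=11111 Δ3=11110 | 3Δ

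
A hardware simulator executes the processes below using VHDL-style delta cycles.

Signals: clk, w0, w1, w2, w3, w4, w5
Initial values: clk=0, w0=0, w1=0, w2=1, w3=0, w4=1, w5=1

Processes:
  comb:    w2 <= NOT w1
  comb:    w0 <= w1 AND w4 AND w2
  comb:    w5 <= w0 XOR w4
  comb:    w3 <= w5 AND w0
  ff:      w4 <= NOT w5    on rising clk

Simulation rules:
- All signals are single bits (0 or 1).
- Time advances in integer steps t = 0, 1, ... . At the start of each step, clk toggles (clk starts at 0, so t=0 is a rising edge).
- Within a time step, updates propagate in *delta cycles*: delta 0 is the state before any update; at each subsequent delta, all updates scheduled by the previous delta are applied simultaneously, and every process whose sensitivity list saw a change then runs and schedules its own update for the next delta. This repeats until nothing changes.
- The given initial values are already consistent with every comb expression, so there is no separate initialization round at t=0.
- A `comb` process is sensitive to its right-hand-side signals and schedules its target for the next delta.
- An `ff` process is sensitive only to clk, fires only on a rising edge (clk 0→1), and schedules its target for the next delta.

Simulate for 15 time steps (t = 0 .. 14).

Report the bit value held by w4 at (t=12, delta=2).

0

[bits: w2,w1,clk,w5,w0,w3,w4]
t=0: Δ0=1001001 Δ1=1011001 Δ2=1011000 Δ3=1010000 | 3Δ
t=1: Δ0=1010000 Δ1=1000000 | 1Δ
t=2: Δ0=1000000 Δ1=1010000 Δ2=1010001 Δ3=1011001 | 3Δ
t=3: Δ0=1011001 Δ1=1001001 | 1Δ
t=4: Δ0=1001001 Δ1=1011001 Δ2=1011000 Δ3=1010000 | 3Δ
t=5: Δ0=1010000 Δ1=1000000 | 1Δ
t=6: Δ0=1000000 Δ1=1010000 Δ2=1010001 Δ3=1011001 | 3Δ
t=7: Δ0=1011001 Δ1=1001001 | 1Δ
t=8: Δ0=1001001 Δ1=1011001 Δ2=1011000 Δ3=1010000 | 3Δ
t=9: Δ0=1010000 Δ1=1000000 | 1Δ
t=10: Δ0=1000000 Δ1=1010000 Δ2=1010001 Δ3=1011001 | 3Δ
t=11: Δ0=1011001 Δ1=1001001 | 1Δ
t=12: Δ0=1001001 Δ1=1011001 Δ2=1011000 Δ3=1010000 | 3Δ
t=13: Δ0=1010000 Δ1=1000000 | 1Δ
t=14: Δ0=1000000 Δ1=1010000 Δ2=1010001 Δ3=1011001 | 3Δ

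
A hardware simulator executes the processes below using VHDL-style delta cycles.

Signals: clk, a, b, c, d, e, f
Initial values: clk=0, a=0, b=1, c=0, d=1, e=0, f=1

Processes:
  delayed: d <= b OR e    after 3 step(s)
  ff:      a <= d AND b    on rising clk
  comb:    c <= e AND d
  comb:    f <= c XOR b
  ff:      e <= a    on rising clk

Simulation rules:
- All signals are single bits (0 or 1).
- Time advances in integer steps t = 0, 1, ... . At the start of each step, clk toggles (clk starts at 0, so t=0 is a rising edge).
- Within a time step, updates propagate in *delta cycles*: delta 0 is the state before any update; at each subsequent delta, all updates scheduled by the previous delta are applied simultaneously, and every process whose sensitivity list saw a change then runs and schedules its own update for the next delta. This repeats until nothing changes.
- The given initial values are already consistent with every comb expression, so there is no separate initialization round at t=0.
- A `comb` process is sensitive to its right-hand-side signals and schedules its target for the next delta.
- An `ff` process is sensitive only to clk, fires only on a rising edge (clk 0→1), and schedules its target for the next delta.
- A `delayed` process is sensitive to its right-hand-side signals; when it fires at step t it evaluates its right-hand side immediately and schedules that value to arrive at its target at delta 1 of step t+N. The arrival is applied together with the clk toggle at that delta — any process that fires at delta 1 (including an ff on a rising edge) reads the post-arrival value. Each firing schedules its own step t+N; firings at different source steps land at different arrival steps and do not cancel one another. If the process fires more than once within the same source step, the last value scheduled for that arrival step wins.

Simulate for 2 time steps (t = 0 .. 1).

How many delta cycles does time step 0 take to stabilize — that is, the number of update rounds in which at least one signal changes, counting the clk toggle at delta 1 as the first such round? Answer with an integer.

2

[bits: e,clk,b,f,d,a,c]
t=0: Δ0=0011100 Δ1=0111100 Δ2=0111110 | 2Δ
t=1: Δ0=0111110 Δ1=0011110 | 1Δ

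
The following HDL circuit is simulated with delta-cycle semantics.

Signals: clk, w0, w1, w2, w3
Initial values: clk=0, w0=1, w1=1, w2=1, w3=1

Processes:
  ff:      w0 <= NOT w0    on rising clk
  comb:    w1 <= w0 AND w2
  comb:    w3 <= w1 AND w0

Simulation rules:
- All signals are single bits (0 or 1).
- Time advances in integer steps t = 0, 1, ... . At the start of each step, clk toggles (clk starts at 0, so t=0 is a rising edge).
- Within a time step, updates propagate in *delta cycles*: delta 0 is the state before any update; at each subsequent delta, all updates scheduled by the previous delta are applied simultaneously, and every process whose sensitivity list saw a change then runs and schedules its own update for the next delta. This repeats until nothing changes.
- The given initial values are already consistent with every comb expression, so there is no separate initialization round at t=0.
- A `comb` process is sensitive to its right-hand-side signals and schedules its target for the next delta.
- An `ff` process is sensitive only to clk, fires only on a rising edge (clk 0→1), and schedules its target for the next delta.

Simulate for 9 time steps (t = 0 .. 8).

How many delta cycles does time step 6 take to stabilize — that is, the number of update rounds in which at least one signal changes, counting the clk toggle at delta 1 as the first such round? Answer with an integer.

4

[bits: w1,w3,w0,w2,clk]
t=0: Δ0=11110 Δ1=11111 Δ2=11011 Δ3=00011 | 3Δ
t=1: Δ0=00011 Δ1=00010 | 1Δ
t=2: Δ0=00010 Δ1=00011 Δ2=00111 Δ3=10111 Δ4=11111 | 4Δ
t=3: Δ0=11111 Δ1=11110 | 1Δ
t=4: Δ0=11110 Δ1=11111 Δ2=11011 Δ3=00011 | 3Δ
t=5: Δ0=00011 Δ1=00010 | 1Δ
t=6: Δ0=00010 Δ1=00011 Δ2=00111 Δ3=10111 Δ4=11111 | 4Δ
t=7: Δ0=11111 Δ1=11110 | 1Δ
t=8: Δ0=11110 Δ1=11111 Δ2=11011 Δ3=00011 | 3Δ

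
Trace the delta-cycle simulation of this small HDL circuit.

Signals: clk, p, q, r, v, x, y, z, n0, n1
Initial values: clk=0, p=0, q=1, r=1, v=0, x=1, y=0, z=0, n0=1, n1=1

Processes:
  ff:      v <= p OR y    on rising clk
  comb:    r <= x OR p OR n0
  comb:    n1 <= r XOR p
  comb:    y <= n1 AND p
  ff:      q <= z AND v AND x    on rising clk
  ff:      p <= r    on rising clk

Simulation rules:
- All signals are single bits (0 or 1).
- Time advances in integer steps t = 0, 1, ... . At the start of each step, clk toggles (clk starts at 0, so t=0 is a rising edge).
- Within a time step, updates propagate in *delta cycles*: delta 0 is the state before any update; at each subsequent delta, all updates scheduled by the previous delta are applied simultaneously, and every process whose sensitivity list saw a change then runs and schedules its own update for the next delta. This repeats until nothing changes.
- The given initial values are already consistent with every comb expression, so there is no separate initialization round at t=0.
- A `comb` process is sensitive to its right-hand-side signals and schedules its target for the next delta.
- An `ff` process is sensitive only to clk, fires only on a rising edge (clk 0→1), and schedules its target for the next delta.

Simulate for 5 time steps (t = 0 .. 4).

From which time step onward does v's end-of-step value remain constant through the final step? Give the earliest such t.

t0.Δ0 clk=0 q=1 n1=1 x=1 p=0 v=0 n0=1 r=1 y=0 z=0
t0.Δ1 clk=1 q=1 n1=1 x=1 p=0 v=0 n0=1 r=1 y=0 z=0
t0.Δ2 clk=1 q=0 n1=1 x=1 p=1 v=0 n0=1 r=1 y=0 z=0
t0.Δ3 clk=1 q=0 n1=0 x=1 p=1 v=0 n0=1 r=1 y=1 z=0
t0.Δ4 clk=1 q=0 n1=0 x=1 p=1 v=0 n0=1 r=1 y=0 z=0
t1.Δ0 clk=1 q=0 n1=0 x=1 p=1 v=0 n0=1 r=1 y=0 z=0
t1.Δ1 clk=0 q=0 n1=0 x=1 p=1 v=0 n0=1 r=1 y=0 z=0
t2.Δ0 clk=0 q=0 n1=0 x=1 p=1 v=0 n0=1 r=1 y=0 z=0
t2.Δ1 clk=1 q=0 n1=0 x=1 p=1 v=0 n0=1 r=1 y=0 z=0
t2.Δ2 clk=1 q=0 n1=0 x=1 p=1 v=1 n0=1 r=1 y=0 z=0
t3.Δ0 clk=1 q=0 n1=0 x=1 p=1 v=1 n0=1 r=1 y=0 z=0
t3.Δ1 clk=0 q=0 n1=0 x=1 p=1 v=1 n0=1 r=1 y=0 z=0
t4.Δ0 clk=0 q=0 n1=0 x=1 p=1 v=1 n0=1 r=1 y=0 z=0
t4.Δ1 clk=1 q=0 n1=0 x=1 p=1 v=1 n0=1 r=1 y=0 z=0

2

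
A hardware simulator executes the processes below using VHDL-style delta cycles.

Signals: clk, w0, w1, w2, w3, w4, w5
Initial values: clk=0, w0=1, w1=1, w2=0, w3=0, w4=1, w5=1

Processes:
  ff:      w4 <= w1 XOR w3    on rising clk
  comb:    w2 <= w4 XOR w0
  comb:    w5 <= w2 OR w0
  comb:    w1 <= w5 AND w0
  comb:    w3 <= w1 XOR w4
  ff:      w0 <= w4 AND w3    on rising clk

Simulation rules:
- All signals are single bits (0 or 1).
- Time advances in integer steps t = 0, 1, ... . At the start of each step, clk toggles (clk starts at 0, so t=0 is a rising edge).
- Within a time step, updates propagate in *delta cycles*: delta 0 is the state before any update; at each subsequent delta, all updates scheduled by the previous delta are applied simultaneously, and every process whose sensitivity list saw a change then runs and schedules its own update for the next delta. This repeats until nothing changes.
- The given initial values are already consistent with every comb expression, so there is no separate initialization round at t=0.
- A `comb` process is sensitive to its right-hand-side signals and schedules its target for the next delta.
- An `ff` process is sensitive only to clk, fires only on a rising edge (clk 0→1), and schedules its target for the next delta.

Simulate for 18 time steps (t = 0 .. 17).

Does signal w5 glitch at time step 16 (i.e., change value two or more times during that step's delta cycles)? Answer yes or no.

yes

t0.Δ0 w4=1 w5=1 w0=1 clk=0 w1=1 w3=0 w2=0
t0.Δ1 w4=1 w5=1 w0=1 clk=1 w1=1 w3=0 w2=0
t0.Δ2 w4=1 w5=1 w0=0 clk=1 w1=1 w3=0 w2=0
t0.Δ3 w4=1 w5=0 w0=0 clk=1 w1=0 w3=0 w2=1
t0.Δ4 w4=1 w5=1 w0=0 clk=1 w1=0 w3=1 w2=1
t1.Δ0 w4=1 w5=1 w0=0 clk=1 w1=0 w3=1 w2=1
t1.Δ1 w4=1 w5=1 w0=0 clk=0 w1=0 w3=1 w2=1
t2.Δ0 w4=1 w5=1 w0=0 clk=0 w1=0 w3=1 w2=1
t2.Δ1 w4=1 w5=1 w0=0 clk=1 w1=0 w3=1 w2=1
t2.Δ2 w4=1 w5=1 w0=1 clk=1 w1=0 w3=1 w2=1
t2.Δ3 w4=1 w5=1 w0=1 clk=1 w1=1 w3=1 w2=0
t2.Δ4 w4=1 w5=1 w0=1 clk=1 w1=1 w3=0 w2=0
t3.Δ0 w4=1 w5=1 w0=1 clk=1 w1=1 w3=0 w2=0
t3.Δ1 w4=1 w5=1 w0=1 clk=0 w1=1 w3=0 w2=0
t4.Δ0 w4=1 w5=1 w0=1 clk=0 w1=1 w3=0 w2=0
t4.Δ1 w4=1 w5=1 w0=1 clk=1 w1=1 w3=0 w2=0
t4.Δ2 w4=1 w5=1 w0=0 clk=1 w1=1 w3=0 w2=0
t4.Δ3 w4=1 w5=0 w0=0 clk=1 w1=0 w3=0 w2=1
t4.Δ4 w4=1 w5=1 w0=0 clk=1 w1=0 w3=1 w2=1
t5.Δ0 w4=1 w5=1 w0=0 clk=1 w1=0 w3=1 w2=1
t5.Δ1 w4=1 w5=1 w0=0 clk=0 w1=0 w3=1 w2=1
t6.Δ0 w4=1 w5=1 w0=0 clk=0 w1=0 w3=1 w2=1
t6.Δ1 w4=1 w5=1 w0=0 clk=1 w1=0 w3=1 w2=1
t6.Δ2 w4=1 w5=1 w0=1 clk=1 w1=0 w3=1 w2=1
t6.Δ3 w4=1 w5=1 w0=1 clk=1 w1=1 w3=1 w2=0
t6.Δ4 w4=1 w5=1 w0=1 clk=1 w1=1 w3=0 w2=0
t7.Δ0 w4=1 w5=1 w0=1 clk=1 w1=1 w3=0 w2=0
t7.Δ1 w4=1 w5=1 w0=1 clk=0 w1=1 w3=0 w2=0
t8.Δ0 w4=1 w5=1 w0=1 clk=0 w1=1 w3=0 w2=0
t8.Δ1 w4=1 w5=1 w0=1 clk=1 w1=1 w3=0 w2=0
t8.Δ2 w4=1 w5=1 w0=0 clk=1 w1=1 w3=0 w2=0
t8.Δ3 w4=1 w5=0 w0=0 clk=1 w1=0 w3=0 w2=1
t8.Δ4 w4=1 w5=1 w0=0 clk=1 w1=0 w3=1 w2=1
t9.Δ0 w4=1 w5=1 w0=0 clk=1 w1=0 w3=1 w2=1
t9.Δ1 w4=1 w5=1 w0=0 clk=0 w1=0 w3=1 w2=1
t10.Δ0 w4=1 w5=1 w0=0 clk=0 w1=0 w3=1 w2=1
t10.Δ1 w4=1 w5=1 w0=0 clk=1 w1=0 w3=1 w2=1
t10.Δ2 w4=1 w5=1 w0=1 clk=1 w1=0 w3=1 w2=1
t10.Δ3 w4=1 w5=1 w0=1 clk=1 w1=1 w3=1 w2=0
t10.Δ4 w4=1 w5=1 w0=1 clk=1 w1=1 w3=0 w2=0
t11.Δ0 w4=1 w5=1 w0=1 clk=1 w1=1 w3=0 w2=0
t11.Δ1 w4=1 w5=1 w0=1 clk=0 w1=1 w3=0 w2=0
t12.Δ0 w4=1 w5=1 w0=1 clk=0 w1=1 w3=0 w2=0
t12.Δ1 w4=1 w5=1 w0=1 clk=1 w1=1 w3=0 w2=0
t12.Δ2 w4=1 w5=1 w0=0 clk=1 w1=1 w3=0 w2=0
t12.Δ3 w4=1 w5=0 w0=0 clk=1 w1=0 w3=0 w2=1
t12.Δ4 w4=1 w5=1 w0=0 clk=1 w1=0 w3=1 w2=1
t13.Δ0 w4=1 w5=1 w0=0 clk=1 w1=0 w3=1 w2=1
t13.Δ1 w4=1 w5=1 w0=0 clk=0 w1=0 w3=1 w2=1
t14.Δ0 w4=1 w5=1 w0=0 clk=0 w1=0 w3=1 w2=1
t14.Δ1 w4=1 w5=1 w0=0 clk=1 w1=0 w3=1 w2=1
t14.Δ2 w4=1 w5=1 w0=1 clk=1 w1=0 w3=1 w2=1
t14.Δ3 w4=1 w5=1 w0=1 clk=1 w1=1 w3=1 w2=0
t14.Δ4 w4=1 w5=1 w0=1 clk=1 w1=1 w3=0 w2=0
t15.Δ0 w4=1 w5=1 w0=1 clk=1 w1=1 w3=0 w2=0
t15.Δ1 w4=1 w5=1 w0=1 clk=0 w1=1 w3=0 w2=0
t16.Δ0 w4=1 w5=1 w0=1 clk=0 w1=1 w3=0 w2=0
t16.Δ1 w4=1 w5=1 w0=1 clk=1 w1=1 w3=0 w2=0
t16.Δ2 w4=1 w5=1 w0=0 clk=1 w1=1 w3=0 w2=0
t16.Δ3 w4=1 w5=0 w0=0 clk=1 w1=0 w3=0 w2=1
t16.Δ4 w4=1 w5=1 w0=0 clk=1 w1=0 w3=1 w2=1
t17.Δ0 w4=1 w5=1 w0=0 clk=1 w1=0 w3=1 w2=1
t17.Δ1 w4=1 w5=1 w0=0 clk=0 w1=0 w3=1 w2=1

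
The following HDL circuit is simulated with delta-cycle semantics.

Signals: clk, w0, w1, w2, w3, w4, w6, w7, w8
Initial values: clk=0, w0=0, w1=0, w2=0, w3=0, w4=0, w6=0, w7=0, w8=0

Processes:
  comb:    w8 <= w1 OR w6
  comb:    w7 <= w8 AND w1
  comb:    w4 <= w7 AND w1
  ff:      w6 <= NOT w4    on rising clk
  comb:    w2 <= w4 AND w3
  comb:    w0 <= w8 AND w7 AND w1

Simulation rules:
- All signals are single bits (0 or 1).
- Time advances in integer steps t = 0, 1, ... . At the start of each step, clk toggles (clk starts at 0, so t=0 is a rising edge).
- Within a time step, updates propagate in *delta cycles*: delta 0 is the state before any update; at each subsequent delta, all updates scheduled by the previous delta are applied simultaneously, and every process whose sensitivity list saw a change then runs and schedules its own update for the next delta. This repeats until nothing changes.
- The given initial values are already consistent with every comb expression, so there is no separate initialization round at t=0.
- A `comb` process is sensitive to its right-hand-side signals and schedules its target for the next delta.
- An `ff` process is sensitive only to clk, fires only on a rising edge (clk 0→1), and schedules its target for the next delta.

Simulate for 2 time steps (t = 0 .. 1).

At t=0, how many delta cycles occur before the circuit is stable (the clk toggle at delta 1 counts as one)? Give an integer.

t0.Δ0 w0=0 w8=0 clk=0 w1=0 w3=0 w7=0 w6=0 w4=0 w2=0
t0.Δ1 w0=0 w8=0 clk=1 w1=0 w3=0 w7=0 w6=0 w4=0 w2=0
t0.Δ2 w0=0 w8=0 clk=1 w1=0 w3=0 w7=0 w6=1 w4=0 w2=0
t0.Δ3 w0=0 w8=1 clk=1 w1=0 w3=0 w7=0 w6=1 w4=0 w2=0
t1.Δ0 w0=0 w8=1 clk=1 w1=0 w3=0 w7=0 w6=1 w4=0 w2=0
t1.Δ1 w0=0 w8=1 clk=0 w1=0 w3=0 w7=0 w6=1 w4=0 w2=0

3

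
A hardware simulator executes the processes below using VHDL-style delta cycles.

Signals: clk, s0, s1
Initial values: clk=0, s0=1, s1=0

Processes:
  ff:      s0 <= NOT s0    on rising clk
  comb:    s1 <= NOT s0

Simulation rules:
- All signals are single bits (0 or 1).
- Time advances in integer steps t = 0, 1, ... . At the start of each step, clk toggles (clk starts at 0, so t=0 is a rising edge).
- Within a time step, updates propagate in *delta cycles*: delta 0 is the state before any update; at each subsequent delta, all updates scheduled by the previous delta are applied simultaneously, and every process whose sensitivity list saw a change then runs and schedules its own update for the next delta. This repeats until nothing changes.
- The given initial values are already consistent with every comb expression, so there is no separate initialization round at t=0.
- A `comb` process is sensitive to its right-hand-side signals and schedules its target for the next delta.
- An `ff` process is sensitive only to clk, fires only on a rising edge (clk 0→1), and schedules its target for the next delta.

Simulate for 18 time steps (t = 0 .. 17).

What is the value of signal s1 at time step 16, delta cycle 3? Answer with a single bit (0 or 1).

1

t=0 Δ0: s0=1 clk=0 s1=0
  Δ1: clk:0→1
  Δ2: s0:1→0
  Δ3: s1:0→1
  (3Δ to stable)
t=1 Δ0: s0=0 clk=1 s1=1
  Δ1: clk:1→0
  (1Δ to stable)
t=2 Δ0: s0=0 clk=0 s1=1
  Δ1: clk:0→1
  Δ2: s0:0→1
  Δ3: s1:1→0
  (3Δ to stable)
t=3 Δ0: s0=1 clk=1 s1=0
  Δ1: clk:1→0
  (1Δ to stable)
t=4 Δ0: s0=1 clk=0 s1=0
  Δ1: clk:0→1
  Δ2: s0:1→0
  Δ3: s1:0→1
  (3Δ to stable)
t=5 Δ0: s0=0 clk=1 s1=1
  Δ1: clk:1→0
  (1Δ to stable)
t=6 Δ0: s0=0 clk=0 s1=1
  Δ1: clk:0→1
  Δ2: s0:0→1
  Δ3: s1:1→0
  (3Δ to stable)
t=7 Δ0: s0=1 clk=1 s1=0
  Δ1: clk:1→0
  (1Δ to stable)
t=8 Δ0: s0=1 clk=0 s1=0
  Δ1: clk:0→1
  Δ2: s0:1→0
  Δ3: s1:0→1
  (3Δ to stable)
t=9 Δ0: s0=0 clk=1 s1=1
  Δ1: clk:1→0
  (1Δ to stable)
t=10 Δ0: s0=0 clk=0 s1=1
  Δ1: clk:0→1
  Δ2: s0:0→1
  Δ3: s1:1→0
  (3Δ to stable)
t=11 Δ0: s0=1 clk=1 s1=0
  Δ1: clk:1→0
  (1Δ to stable)
t=12 Δ0: s0=1 clk=0 s1=0
  Δ1: clk:0→1
  Δ2: s0:1→0
  Δ3: s1:0→1
  (3Δ to stable)
t=13 Δ0: s0=0 clk=1 s1=1
  Δ1: clk:1→0
  (1Δ to stable)
t=14 Δ0: s0=0 clk=0 s1=1
  Δ1: clk:0→1
  Δ2: s0:0→1
  Δ3: s1:1→0
  (3Δ to stable)
t=15 Δ0: s0=1 clk=1 s1=0
  Δ1: clk:1→0
  (1Δ to stable)
t=16 Δ0: s0=1 clk=0 s1=0
  Δ1: clk:0→1
  Δ2: s0:1→0
  Δ3: s1:0→1
  (3Δ to stable)
t=17 Δ0: s0=0 clk=1 s1=1
  Δ1: clk:1→0
  (1Δ to stable)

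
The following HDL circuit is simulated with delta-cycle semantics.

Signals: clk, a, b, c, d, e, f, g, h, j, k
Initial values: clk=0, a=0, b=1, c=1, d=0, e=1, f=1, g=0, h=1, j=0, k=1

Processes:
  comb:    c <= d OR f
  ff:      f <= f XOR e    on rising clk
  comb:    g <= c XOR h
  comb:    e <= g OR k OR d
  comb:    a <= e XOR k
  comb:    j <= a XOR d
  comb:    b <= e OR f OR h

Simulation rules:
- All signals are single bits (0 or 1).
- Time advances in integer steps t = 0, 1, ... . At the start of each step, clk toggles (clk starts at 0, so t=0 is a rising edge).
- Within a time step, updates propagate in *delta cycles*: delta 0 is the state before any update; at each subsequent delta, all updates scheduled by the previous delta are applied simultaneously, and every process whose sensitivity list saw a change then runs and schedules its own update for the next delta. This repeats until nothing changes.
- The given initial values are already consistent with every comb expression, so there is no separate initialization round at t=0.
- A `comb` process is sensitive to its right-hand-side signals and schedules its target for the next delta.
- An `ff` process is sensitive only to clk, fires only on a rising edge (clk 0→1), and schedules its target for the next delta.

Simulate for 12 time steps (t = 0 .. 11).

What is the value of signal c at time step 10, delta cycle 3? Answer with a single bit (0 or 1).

1

[bits: a,j,f,h,g,d,clk,b,c,e,k]
t=0: Δ0=00110001111 Δ1=00110011111 Δ2=00010011111 Δ3=00010011011 Δ4=00011011011 | 4Δ
t=1: Δ0=00011011011 Δ1=00011001011 | 1Δ
t=2: Δ0=00011001011 Δ1=00011011011 Δ2=00111011011 Δ3=00111011111 Δ4=00110011111 | 4Δ
t=3: Δ0=00110011111 Δ1=00110001111 | 1Δ
t=4: Δ0=00110001111 Δ1=00110011111 Δ2=00010011111 Δ3=00010011011 Δ4=00011011011 | 4Δ
t=5: Δ0=00011011011 Δ1=00011001011 | 1Δ
t=6: Δ0=00011001011 Δ1=00011011011 Δ2=00111011011 Δ3=00111011111 Δ4=00110011111 | 4Δ
t=7: Δ0=00110011111 Δ1=00110001111 | 1Δ
t=8: Δ0=00110001111 Δ1=00110011111 Δ2=00010011111 Δ3=00010011011 Δ4=00011011011 | 4Δ
t=9: Δ0=00011011011 Δ1=00011001011 | 1Δ
t=10: Δ0=00011001011 Δ1=00011011011 Δ2=00111011011 Δ3=00111011111 Δ4=00110011111 | 4Δ
t=11: Δ0=00110011111 Δ1=00110001111 | 1Δ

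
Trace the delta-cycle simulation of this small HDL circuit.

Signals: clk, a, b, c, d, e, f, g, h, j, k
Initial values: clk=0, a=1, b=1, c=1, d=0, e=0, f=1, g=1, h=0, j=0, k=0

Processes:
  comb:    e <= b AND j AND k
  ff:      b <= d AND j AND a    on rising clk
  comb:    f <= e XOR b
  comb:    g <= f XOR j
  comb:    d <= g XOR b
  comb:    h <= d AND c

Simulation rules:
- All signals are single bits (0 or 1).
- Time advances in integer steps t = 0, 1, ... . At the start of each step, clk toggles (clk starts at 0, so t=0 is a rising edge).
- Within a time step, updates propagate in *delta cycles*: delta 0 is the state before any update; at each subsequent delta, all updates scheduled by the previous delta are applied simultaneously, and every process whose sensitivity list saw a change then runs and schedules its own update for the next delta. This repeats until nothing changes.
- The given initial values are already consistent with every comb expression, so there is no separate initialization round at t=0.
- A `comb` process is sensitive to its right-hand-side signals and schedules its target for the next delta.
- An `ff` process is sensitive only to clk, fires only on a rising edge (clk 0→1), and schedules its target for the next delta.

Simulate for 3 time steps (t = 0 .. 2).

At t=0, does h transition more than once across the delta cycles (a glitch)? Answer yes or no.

yes

[bits: d,g,a,k,f,b,e,j,h,c,clk]
t=0: Δ0=01101100010 Δ1=01101100011 Δ2=01101000011 Δ3=11100000011 Δ4=10100000111 Δ5=00100000111 Δ6=00100000011 | 6Δ
t=1: Δ0=00100000011 Δ1=00100000010 | 1Δ
t=2: Δ0=00100000010 Δ1=00100000011 | 1Δ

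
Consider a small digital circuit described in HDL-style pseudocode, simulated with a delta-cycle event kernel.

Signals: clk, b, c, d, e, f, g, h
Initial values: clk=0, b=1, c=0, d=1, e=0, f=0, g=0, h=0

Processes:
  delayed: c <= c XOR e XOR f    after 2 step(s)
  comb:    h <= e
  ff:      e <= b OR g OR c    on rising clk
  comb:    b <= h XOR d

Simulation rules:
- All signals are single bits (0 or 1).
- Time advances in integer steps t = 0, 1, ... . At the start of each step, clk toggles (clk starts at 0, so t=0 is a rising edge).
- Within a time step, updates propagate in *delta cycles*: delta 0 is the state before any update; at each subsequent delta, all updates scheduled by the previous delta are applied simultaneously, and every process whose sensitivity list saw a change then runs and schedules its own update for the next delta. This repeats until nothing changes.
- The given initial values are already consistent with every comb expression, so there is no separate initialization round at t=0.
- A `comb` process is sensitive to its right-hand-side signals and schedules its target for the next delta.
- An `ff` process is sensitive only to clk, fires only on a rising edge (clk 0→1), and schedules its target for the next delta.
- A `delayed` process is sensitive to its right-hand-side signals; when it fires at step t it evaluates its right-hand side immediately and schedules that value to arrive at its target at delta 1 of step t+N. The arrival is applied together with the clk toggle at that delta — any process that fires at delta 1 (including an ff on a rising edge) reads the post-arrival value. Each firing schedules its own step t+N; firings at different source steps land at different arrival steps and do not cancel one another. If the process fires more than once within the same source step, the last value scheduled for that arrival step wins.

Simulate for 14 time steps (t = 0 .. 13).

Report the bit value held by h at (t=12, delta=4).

1

[bits: c,d,clk,f,b,h,e,g]
t=0: Δ0=01001000 Δ1=01101000 Δ2=01101010 Δ3=01101110 Δ4=01100110 | 4Δ
t=1: Δ0=01100110 Δ1=01000110 | 1Δ
t=2: Δ0=01000110 Δ1=11100110 | 1Δ
t=3: Δ0=11100110 Δ1=11000110 | 1Δ
t=4: Δ0=11000110 Δ1=01100110 Δ2=01100100 Δ3=01100000 Δ4=01101000 | 4Δ
t=5: Δ0=01101000 Δ1=01001000 | 1Δ
t=6: Δ0=01001000 Δ1=01101000 Δ2=01101010 Δ3=01101110 Δ4=01100110 | 4Δ
t=7: Δ0=01100110 Δ1=01000110 | 1Δ
t=8: Δ0=01000110 Δ1=11100110 | 1Δ
t=9: Δ0=11100110 Δ1=11000110 | 1Δ
t=10: Δ0=11000110 Δ1=01100110 Δ2=01100100 Δ3=01100000 Δ4=01101000 | 4Δ
t=11: Δ0=01101000 Δ1=01001000 | 1Δ
t=12: Δ0=01001000 Δ1=01101000 Δ2=01101010 Δ3=01101110 Δ4=01100110 | 4Δ
t=13: Δ0=01100110 Δ1=01000110 | 1Δ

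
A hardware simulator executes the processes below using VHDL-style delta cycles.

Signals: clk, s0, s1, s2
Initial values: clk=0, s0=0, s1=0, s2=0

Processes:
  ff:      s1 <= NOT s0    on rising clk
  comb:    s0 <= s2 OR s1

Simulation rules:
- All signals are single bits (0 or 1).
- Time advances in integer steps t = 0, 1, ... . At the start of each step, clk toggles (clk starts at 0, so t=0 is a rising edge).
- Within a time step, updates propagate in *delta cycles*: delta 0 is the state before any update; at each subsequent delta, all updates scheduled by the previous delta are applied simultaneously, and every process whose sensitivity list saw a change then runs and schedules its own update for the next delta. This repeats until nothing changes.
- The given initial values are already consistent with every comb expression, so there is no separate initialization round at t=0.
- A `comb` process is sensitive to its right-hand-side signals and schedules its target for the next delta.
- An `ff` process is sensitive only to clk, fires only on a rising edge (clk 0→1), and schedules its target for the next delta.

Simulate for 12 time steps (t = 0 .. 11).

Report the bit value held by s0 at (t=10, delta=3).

[bits: s1,clk,s2,s0]
t=0: Δ0=0000 Δ1=0100 Δ2=1100 Δ3=1101 | 3Δ
t=1: Δ0=1101 Δ1=1001 | 1Δ
t=2: Δ0=1001 Δ1=1101 Δ2=0101 Δ3=0100 | 3Δ
t=3: Δ0=0100 Δ1=0000 | 1Δ
t=4: Δ0=0000 Δ1=0100 Δ2=1100 Δ3=1101 | 3Δ
t=5: Δ0=1101 Δ1=1001 | 1Δ
t=6: Δ0=1001 Δ1=1101 Δ2=0101 Δ3=0100 | 3Δ
t=7: Δ0=0100 Δ1=0000 | 1Δ
t=8: Δ0=0000 Δ1=0100 Δ2=1100 Δ3=1101 | 3Δ
t=9: Δ0=1101 Δ1=1001 | 1Δ
t=10: Δ0=1001 Δ1=1101 Δ2=0101 Δ3=0100 | 3Δ
t=11: Δ0=0100 Δ1=0000 | 1Δ

0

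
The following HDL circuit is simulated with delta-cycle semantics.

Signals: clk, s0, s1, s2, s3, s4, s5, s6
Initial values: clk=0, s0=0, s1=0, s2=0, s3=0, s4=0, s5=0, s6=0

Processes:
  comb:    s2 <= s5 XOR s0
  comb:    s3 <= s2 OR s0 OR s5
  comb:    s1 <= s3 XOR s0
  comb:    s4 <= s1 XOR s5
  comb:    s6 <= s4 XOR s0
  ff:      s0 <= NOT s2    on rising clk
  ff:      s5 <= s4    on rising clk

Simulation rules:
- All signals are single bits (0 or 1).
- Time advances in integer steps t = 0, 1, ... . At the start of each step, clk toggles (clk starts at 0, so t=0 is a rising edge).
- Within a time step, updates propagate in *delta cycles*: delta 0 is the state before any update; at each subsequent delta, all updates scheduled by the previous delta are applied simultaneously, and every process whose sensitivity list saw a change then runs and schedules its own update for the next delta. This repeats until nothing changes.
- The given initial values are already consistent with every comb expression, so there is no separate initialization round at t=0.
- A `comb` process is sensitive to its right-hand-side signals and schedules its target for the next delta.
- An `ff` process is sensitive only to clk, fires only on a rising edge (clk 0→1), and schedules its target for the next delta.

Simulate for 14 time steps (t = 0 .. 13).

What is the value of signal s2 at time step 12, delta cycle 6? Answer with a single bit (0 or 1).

t=0 Δ0: s1=0 clk=0 s6=0 s4=0 s3=0 s2=0 s5=0 s0=0
  Δ1: clk:0→1
  Δ2: s0:0→1
  Δ3: s1:0→1, s6:0→1, s3:0→1, s2:0→1
  Δ4: s1:1→0, s4:0→1
  Δ5: s6:1→0, s4:1→0
  Δ6: s6:0→1
  (6Δ to stable)
t=1 Δ0: s1=0 clk=1 s6=1 s4=0 s3=1 s2=1 s5=0 s0=1
  Δ1: clk:1→0
  (1Δ to stable)
t=2 Δ0: s1=0 clk=0 s6=1 s4=0 s3=1 s2=1 s5=0 s0=1
  Δ1: clk:0→1
  Δ2: s0:1→0
  Δ3: s1:0→1, s6:1→0, s2:1→0
  Δ4: s4:0→1, s3:1→0
  Δ5: s1:1→0, s6:0→1
  Δ6: s4:1→0
  Δ7: s6:1→0
  (7Δ to stable)
t=3 Δ0: s1=0 clk=1 s6=0 s4=0 s3=0 s2=0 s5=0 s0=0
  Δ1: clk:1→0
  (1Δ to stable)
t=4 Δ0: s1=0 clk=0 s6=0 s4=0 s3=0 s2=0 s5=0 s0=0
  Δ1: clk:0→1
  Δ2: s0:0→1
  Δ3: s1:0→1, s6:0→1, s3:0→1, s2:0→1
  Δ4: s1:1→0, s4:0→1
  Δ5: s6:1→0, s4:1→0
  Δ6: s6:0→1
  (6Δ to stable)
t=5 Δ0: s1=0 clk=1 s6=1 s4=0 s3=1 s2=1 s5=0 s0=1
  Δ1: clk:1→0
  (1Δ to stable)
t=6 Δ0: s1=0 clk=0 s6=1 s4=0 s3=1 s2=1 s5=0 s0=1
  Δ1: clk:0→1
  Δ2: s0:1→0
  Δ3: s1:0→1, s6:1→0, s2:1→0
  Δ4: s4:0→1, s3:1→0
  Δ5: s1:1→0, s6:0→1
  Δ6: s4:1→0
  Δ7: s6:1→0
  (7Δ to stable)
t=7 Δ0: s1=0 clk=1 s6=0 s4=0 s3=0 s2=0 s5=0 s0=0
  Δ1: clk:1→0
  (1Δ to stable)
t=8 Δ0: s1=0 clk=0 s6=0 s4=0 s3=0 s2=0 s5=0 s0=0
  Δ1: clk:0→1
  Δ2: s0:0→1
  Δ3: s1:0→1, s6:0→1, s3:0→1, s2:0→1
  Δ4: s1:1→0, s4:0→1
  Δ5: s6:1→0, s4:1→0
  Δ6: s6:0→1
  (6Δ to stable)
t=9 Δ0: s1=0 clk=1 s6=1 s4=0 s3=1 s2=1 s5=0 s0=1
  Δ1: clk:1→0
  (1Δ to stable)
t=10 Δ0: s1=0 clk=0 s6=1 s4=0 s3=1 s2=1 s5=0 s0=1
  Δ1: clk:0→1
  Δ2: s0:1→0
  Δ3: s1:0→1, s6:1→0, s2:1→0
  Δ4: s4:0→1, s3:1→0
  Δ5: s1:1→0, s6:0→1
  Δ6: s4:1→0
  Δ7: s6:1→0
  (7Δ to stable)
t=11 Δ0: s1=0 clk=1 s6=0 s4=0 s3=0 s2=0 s5=0 s0=0
  Δ1: clk:1→0
  (1Δ to stable)
t=12 Δ0: s1=0 clk=0 s6=0 s4=0 s3=0 s2=0 s5=0 s0=0
  Δ1: clk:0→1
  Δ2: s0:0→1
  Δ3: s1:0→1, s6:0→1, s3:0→1, s2:0→1
  Δ4: s1:1→0, s4:0→1
  Δ5: s6:1→0, s4:1→0
  Δ6: s6:0→1
  (6Δ to stable)
t=13 Δ0: s1=0 clk=1 s6=1 s4=0 s3=1 s2=1 s5=0 s0=1
  Δ1: clk:1→0
  (1Δ to stable)

1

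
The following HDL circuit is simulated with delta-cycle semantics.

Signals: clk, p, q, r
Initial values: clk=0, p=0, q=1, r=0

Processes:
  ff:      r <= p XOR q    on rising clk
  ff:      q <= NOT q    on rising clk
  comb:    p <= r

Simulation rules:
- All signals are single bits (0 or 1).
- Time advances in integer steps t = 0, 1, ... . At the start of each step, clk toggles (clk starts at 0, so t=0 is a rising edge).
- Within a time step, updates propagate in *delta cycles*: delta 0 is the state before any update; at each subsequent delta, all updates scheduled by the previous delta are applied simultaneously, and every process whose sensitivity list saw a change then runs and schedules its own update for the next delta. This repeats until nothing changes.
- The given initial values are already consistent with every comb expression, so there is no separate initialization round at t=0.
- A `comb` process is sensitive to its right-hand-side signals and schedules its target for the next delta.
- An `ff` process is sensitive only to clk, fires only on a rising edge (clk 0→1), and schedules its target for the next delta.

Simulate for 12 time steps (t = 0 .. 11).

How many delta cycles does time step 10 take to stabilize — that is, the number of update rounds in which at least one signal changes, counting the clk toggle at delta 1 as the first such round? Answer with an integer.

2

t0.Δ0 clk=0 p=0 q=1 r=0
t0.Δ1 clk=1 p=0 q=1 r=0
t0.Δ2 clk=1 p=0 q=0 r=1
t0.Δ3 clk=1 p=1 q=0 r=1
t1.Δ0 clk=1 p=1 q=0 r=1
t1.Δ1 clk=0 p=1 q=0 r=1
t2.Δ0 clk=0 p=1 q=0 r=1
t2.Δ1 clk=1 p=1 q=0 r=1
t2.Δ2 clk=1 p=1 q=1 r=1
t3.Δ0 clk=1 p=1 q=1 r=1
t3.Δ1 clk=0 p=1 q=1 r=1
t4.Δ0 clk=0 p=1 q=1 r=1
t4.Δ1 clk=1 p=1 q=1 r=1
t4.Δ2 clk=1 p=1 q=0 r=0
t4.Δ3 clk=1 p=0 q=0 r=0
t5.Δ0 clk=1 p=0 q=0 r=0
t5.Δ1 clk=0 p=0 q=0 r=0
t6.Δ0 clk=0 p=0 q=0 r=0
t6.Δ1 clk=1 p=0 q=0 r=0
t6.Δ2 clk=1 p=0 q=1 r=0
t7.Δ0 clk=1 p=0 q=1 r=0
t7.Δ1 clk=0 p=0 q=1 r=0
t8.Δ0 clk=0 p=0 q=1 r=0
t8.Δ1 clk=1 p=0 q=1 r=0
t8.Δ2 clk=1 p=0 q=0 r=1
t8.Δ3 clk=1 p=1 q=0 r=1
t9.Δ0 clk=1 p=1 q=0 r=1
t9.Δ1 clk=0 p=1 q=0 r=1
t10.Δ0 clk=0 p=1 q=0 r=1
t10.Δ1 clk=1 p=1 q=0 r=1
t10.Δ2 clk=1 p=1 q=1 r=1
t11.Δ0 clk=1 p=1 q=1 r=1
t11.Δ1 clk=0 p=1 q=1 r=1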